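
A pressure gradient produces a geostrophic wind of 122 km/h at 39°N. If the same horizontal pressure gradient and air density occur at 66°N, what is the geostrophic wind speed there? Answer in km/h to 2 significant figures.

84 km/h

With the same pressure gradient and density, V_g ∝ 1/f ∝ 1/sin φ.
V₂ = V₁ · sin φ₁ / sin φ₂ = 122 × sin 39° / sin 66°
V₂ = 122 × 0.6293/0.9135 = 84 km/h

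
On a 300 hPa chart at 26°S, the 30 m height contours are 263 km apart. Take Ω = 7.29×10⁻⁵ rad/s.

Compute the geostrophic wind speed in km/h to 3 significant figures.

Coriolis parameter at 26°S:
f = 2Ω sin φ = 2 × 7.29×10⁻⁵ × sin 26° = 6.39×10⁻⁵ s⁻¹
Height gradient: |∂Z/∂n| = 30 m / 263000 m = 1.14×10⁻⁴
On a pressure surface, geostrophic balance gives V_g = (g/f)|∂Z/∂n|:
V_g = 9.81 × 1.14×10⁻⁴ / 6.39×10⁻⁵ = 17.5 m/s
Converting: 17.5 m/s × 3.6 = 63.0 km/h

63.0 km/h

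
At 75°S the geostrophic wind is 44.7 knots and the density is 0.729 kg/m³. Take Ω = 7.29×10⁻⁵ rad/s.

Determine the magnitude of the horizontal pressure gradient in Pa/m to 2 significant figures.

2.4×10⁻³ Pa/m

Coriolis parameter at 75°S:
f = 2Ω sin φ = 2 × 7.29×10⁻⁵ × sin 75° = 1.41×10⁻⁴ s⁻¹
Wind speed in SI: 44.7 knots = 23.0 m/s
Geostrophic balance rearranged: |∂P/∂n| = f ρ V_g
|∂P/∂n| = 1.41×10⁻⁴ × 0.729 × 23.0 = 2.36×10⁻³ Pa/m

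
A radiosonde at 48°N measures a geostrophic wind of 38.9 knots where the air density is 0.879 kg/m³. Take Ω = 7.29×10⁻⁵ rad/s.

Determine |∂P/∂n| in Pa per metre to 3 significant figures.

Coriolis parameter at 48°N:
f = 2Ω sin φ = 2 × 7.29×10⁻⁵ × sin 48° = 1.08×10⁻⁴ s⁻¹
Wind speed in SI: 38.9 knots = 20.0 m/s
Geostrophic balance rearranged: |∂P/∂n| = f ρ V_g
|∂P/∂n| = 1.08×10⁻⁴ × 0.879 × 20.0 = 1.91×10⁻³ Pa/m

1.91×10⁻³ Pa/m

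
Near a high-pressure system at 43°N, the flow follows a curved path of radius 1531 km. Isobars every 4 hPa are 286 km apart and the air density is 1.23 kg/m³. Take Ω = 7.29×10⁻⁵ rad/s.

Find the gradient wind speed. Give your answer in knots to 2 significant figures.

24 knots

Coriolis parameter at 43°N:
f = 2Ω sin φ = 2 × 7.29×10⁻⁵ × sin 43° = 9.94×10⁻⁵ s⁻¹
Pressure gradient: |∂P/∂n| = 400 Pa / 286000 m = 1.40×10⁻³ Pa/m
Geostrophic speed: V_g = |∂P/∂n|/(fρ) = 1.40×10⁻³/(9.94×10⁻⁵ × 1.23) = 11.4 m/s
Around a high, pressure-gradient force acts outward with centrifugal, so Coriolis balances both:
fV = (1/ρ)|∂P/∂n| + V²/R  →  V² − fR·V + fR·V_g = 0
With fR = 9.94×10⁻⁵ × 1531×10³ m = 152 m/s:
V = [fR − √((fR)² − 4 fR V_g)]/2 = [152 − √(152² − 4×152×11.4)]/2 = 12.5 m/s
Supergeostrophic (V > V_g = 11.4 m/s), as expected around a high.
Converting: 12.5 m/s × 1.944 = 24 knots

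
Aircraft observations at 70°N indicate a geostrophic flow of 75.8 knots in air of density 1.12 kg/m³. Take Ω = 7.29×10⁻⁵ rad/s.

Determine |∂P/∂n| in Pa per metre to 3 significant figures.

Coriolis parameter at 70°N:
f = 2Ω sin φ = 2 × 7.29×10⁻⁵ × sin 70° = 1.37×10⁻⁴ s⁻¹
Wind speed in SI: 75.8 knots = 39.0 m/s
Geostrophic balance rearranged: |∂P/∂n| = f ρ V_g
|∂P/∂n| = 1.37×10⁻⁴ × 1.12 × 39.0 = 5.98×10⁻³ Pa/m

5.98×10⁻³ Pa/m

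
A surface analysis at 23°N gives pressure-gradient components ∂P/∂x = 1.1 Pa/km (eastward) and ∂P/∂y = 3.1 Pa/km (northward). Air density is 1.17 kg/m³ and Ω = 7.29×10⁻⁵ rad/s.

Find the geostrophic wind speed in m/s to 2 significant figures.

49 m/s

Coriolis parameter at 23°N:
f = 2Ω sin φ = 2 × 7.29×10⁻⁵ × sin 23° = 5.70×10⁻⁵ s⁻¹
Component geostrophic relations (x east, y north):
u_g = −(1/(fρ)) ∂P/∂y,  v_g = (1/(fρ)) ∂P/∂x
u_g = −(3.1×10⁻³)/(5.70×10⁻⁵ × 1.17) = −46.5 m/s;  v_g = (1.1×10⁻³)/(5.70×10⁻⁵ × 1.17) = 16.5 m/s
|V_g| = √(u_g² + v_g²) = 49.4 m/s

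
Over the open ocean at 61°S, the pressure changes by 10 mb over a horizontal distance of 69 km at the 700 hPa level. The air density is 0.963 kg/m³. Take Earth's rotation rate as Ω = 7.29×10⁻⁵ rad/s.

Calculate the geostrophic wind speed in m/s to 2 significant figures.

120 m/s

Coriolis parameter at 61°S:
f = 2Ω sin φ = 2 × 7.29×10⁻⁵ × sin 61° = 1.28×10⁻⁴ s⁻¹
Pressure gradient: |∂P/∂n| = 1000 Pa / 69000 m = 1.45×10⁻² Pa/m
Geostrophic balance (pressure-gradient force = Coriolis force):
V_g = (1/(fρ)) |∂P/∂n| = 1.45×10⁻² / (1.28×10⁻⁴ × 0.963) = 118 m/s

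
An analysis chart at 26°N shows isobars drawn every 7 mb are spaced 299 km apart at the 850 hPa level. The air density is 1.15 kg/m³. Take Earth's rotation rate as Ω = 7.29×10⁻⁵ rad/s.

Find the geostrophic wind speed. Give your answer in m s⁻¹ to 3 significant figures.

31.9 m s⁻¹

Coriolis parameter at 26°N:
f = 2Ω sin φ = 2 × 7.29×10⁻⁵ × sin 26° = 6.39×10⁻⁵ s⁻¹
Pressure gradient: |∂P/∂n| = 700 Pa / 299000 m = 2.34×10⁻³ Pa/m
Geostrophic balance (pressure-gradient force = Coriolis force):
V_g = (1/(fρ)) |∂P/∂n| = 2.34×10⁻³ / (6.39×10⁻⁵ × 1.15) = 31.9 m/s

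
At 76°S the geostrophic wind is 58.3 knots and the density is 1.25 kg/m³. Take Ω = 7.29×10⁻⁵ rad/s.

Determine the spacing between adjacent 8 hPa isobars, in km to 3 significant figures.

151 km

Coriolis parameter at 76°S:
f = 2Ω sin φ = 2 × 7.29×10⁻⁵ × sin 76° = 1.41×10⁻⁴ s⁻¹
Wind speed in SI: 58.3 knots = 30.0 m/s
Geostrophic balance rearranged: |∂P/∂n| = f ρ V_g
|∂P/∂n| = 1.41×10⁻⁴ × 1.25 × 30.0 = 5.30×10⁻³ Pa/m
Isobar spacing: Δn = ΔP/|∂P/∂n| = 800 Pa / 5.30×10⁻³ Pa/m = 150838 m ≈ 151 km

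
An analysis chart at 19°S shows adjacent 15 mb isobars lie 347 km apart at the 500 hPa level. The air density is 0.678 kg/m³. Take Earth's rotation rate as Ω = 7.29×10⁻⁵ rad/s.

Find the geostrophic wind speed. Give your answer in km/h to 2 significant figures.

Coriolis parameter at 19°S:
f = 2Ω sin φ = 2 × 7.29×10⁻⁵ × sin 19° = 4.75×10⁻⁵ s⁻¹
Pressure gradient: |∂P/∂n| = 1500 Pa / 347000 m = 4.32×10⁻³ Pa/m
Geostrophic balance (pressure-gradient force = Coriolis force):
V_g = (1/(fρ)) |∂P/∂n| = 4.32×10⁻³ / (4.75×10⁻⁵ × 0.678) = 134 m/s
Converting: 134 m/s × 3.6 = 480 km/h

480 km/h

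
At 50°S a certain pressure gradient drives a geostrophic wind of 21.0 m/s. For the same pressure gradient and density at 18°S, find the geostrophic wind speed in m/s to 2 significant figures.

52 m/s

With the same pressure gradient and density, V_g ∝ 1/f ∝ 1/sin φ.
V₂ = V₁ · sin φ₁ / sin φ₂ = 21.0 × sin 50° / sin 18°
V₂ = 21.0 × 0.7660/0.3090 = 52 m/s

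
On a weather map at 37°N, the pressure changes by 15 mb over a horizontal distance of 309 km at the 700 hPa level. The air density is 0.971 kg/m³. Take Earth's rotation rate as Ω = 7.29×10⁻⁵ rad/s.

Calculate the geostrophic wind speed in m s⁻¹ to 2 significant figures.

Coriolis parameter at 37°N:
f = 2Ω sin φ = 2 × 7.29×10⁻⁵ × sin 37° = 8.77×10⁻⁵ s⁻¹
Pressure gradient: |∂P/∂n| = 1500 Pa / 309000 m = 4.85×10⁻³ Pa/m
Geostrophic balance (pressure-gradient force = Coriolis force):
V_g = (1/(fρ)) |∂P/∂n| = 4.85×10⁻³ / (8.77×10⁻⁵ × 0.971) = 57.0 m/s

57 m s⁻¹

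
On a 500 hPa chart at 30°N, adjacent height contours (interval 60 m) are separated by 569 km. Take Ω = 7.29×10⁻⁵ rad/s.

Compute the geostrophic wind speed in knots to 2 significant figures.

28 knots

Coriolis parameter at 30°N:
f = 2Ω sin φ = 2 × 7.29×10⁻⁵ × sin 30° = 7.29×10⁻⁵ s⁻¹
Height gradient: |∂Z/∂n| = 60 m / 569000 m = 1.05×10⁻⁴
On a pressure surface, geostrophic balance gives V_g = (g/f)|∂Z/∂n|:
V_g = 9.81 × 1.05×10⁻⁴ / 7.29×10⁻⁵ = 14.2 m/s
Converting: 14.2 m/s × 1.944 = 28 knots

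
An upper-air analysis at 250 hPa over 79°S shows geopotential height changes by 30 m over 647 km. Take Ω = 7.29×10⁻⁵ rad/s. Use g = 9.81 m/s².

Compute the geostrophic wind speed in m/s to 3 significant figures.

Coriolis parameter at 79°S:
f = 2Ω sin φ = 2 × 7.29×10⁻⁵ × sin 79° = 1.43×10⁻⁴ s⁻¹
Height gradient: |∂Z/∂n| = 30 m / 647000 m = 4.64×10⁻⁵
On a pressure surface, geostrophic balance gives V_g = (g/f)|∂Z/∂n|:
V_g = 9.81 × 4.64×10⁻⁵ / 1.43×10⁻⁴ = 3.18 m/s

3.18 m/s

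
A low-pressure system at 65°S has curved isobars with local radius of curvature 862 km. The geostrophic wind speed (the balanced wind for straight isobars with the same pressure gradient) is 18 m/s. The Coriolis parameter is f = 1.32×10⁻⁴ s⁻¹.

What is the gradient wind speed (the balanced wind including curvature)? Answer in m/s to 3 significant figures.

15.8 m/s

Around a low, centrifugal force acts outward with Coriolis, so pressure-gradient force balances both:
(1/ρ)|∂P/∂n| = fV + V²/R  →  V² + fR·V − fR·V_g = 0
With fR = 1.32×10⁻⁴ × 862×10³ m = 114 m/s:
V = [−fR + √((fR)² + 4 fR V_g)]/2 = [−114 + √(114² + 4×114×18)]/2 = 15.8 m/s
Subgeostrophic (V < V_g = 18 m/s), as expected around a low.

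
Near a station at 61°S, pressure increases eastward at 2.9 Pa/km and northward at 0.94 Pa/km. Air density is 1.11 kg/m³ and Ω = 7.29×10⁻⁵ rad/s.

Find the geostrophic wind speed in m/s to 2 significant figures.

Coriolis parameter at 61°S:
f = 2Ω sin φ = 2 × 7.29×10⁻⁵ × sin 61° = 1.28×10⁻⁴ s⁻¹
In the Southern Hemisphere f is negative: f = −1.28×10⁻⁴ s⁻¹.
Component geostrophic relations (x east, y north):
u_g = −(1/(fρ)) ∂P/∂y,  v_g = (1/(fρ)) ∂P/∂x
u_g = −(0.94×10⁻³)/(−1.28×10⁻⁴ × 1.11) = 6.64 m/s;  v_g = (2.9×10⁻³)/(−1.28×10⁻⁴ × 1.11) = −20.5 m/s
|V_g| = √(u_g² + v_g²) = 21.5 m/s

22 m/s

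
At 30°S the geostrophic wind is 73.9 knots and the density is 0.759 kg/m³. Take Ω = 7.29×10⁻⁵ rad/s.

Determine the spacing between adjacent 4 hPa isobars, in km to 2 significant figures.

190 km

Coriolis parameter at 30°S:
f = 2Ω sin φ = 2 × 7.29×10⁻⁵ × sin 30° = 7.29×10⁻⁵ s⁻¹
Wind speed in SI: 73.9 knots = 38.0 m/s
Geostrophic balance rearranged: |∂P/∂n| = f ρ V_g
|∂P/∂n| = 7.29×10⁻⁵ × 0.759 × 38.0 = 2.10×10⁻³ Pa/m
Isobar spacing: Δn = ΔP/|∂P/∂n| = 400 Pa / 2.10×10⁻³ Pa/m = 190155 m ≈ 190 km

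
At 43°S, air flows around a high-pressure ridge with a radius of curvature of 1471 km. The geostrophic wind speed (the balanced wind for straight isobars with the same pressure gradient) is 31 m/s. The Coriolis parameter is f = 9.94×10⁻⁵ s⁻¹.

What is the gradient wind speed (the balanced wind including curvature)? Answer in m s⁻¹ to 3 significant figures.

44.6 m s⁻¹

Around a high, pressure-gradient force acts outward with centrifugal, so Coriolis balances both:
fV = (1/ρ)|∂P/∂n| + V²/R  →  V² − fR·V + fR·V_g = 0
With fR = 9.94×10⁻⁵ × 1471×10³ m = 146 m/s:
V = [fR − √((fR)² − 4 fR V_g)]/2 = [146 − √(146² − 4×146×31)]/2 = 44.6 m/s
Supergeostrophic (V > V_g = 31 m/s), as expected around a high.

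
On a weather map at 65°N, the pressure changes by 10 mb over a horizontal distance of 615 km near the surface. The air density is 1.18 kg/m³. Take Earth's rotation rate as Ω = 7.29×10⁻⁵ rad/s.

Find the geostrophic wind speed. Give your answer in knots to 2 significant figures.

20 knots

Coriolis parameter at 65°N:
f = 2Ω sin φ = 2 × 7.29×10⁻⁵ × sin 65° = 1.32×10⁻⁴ s⁻¹
Pressure gradient: |∂P/∂n| = 1000 Pa / 615000 m = 1.63×10⁻³ Pa/m
Geostrophic balance (pressure-gradient force = Coriolis force):
V_g = (1/(fρ)) |∂P/∂n| = 1.63×10⁻³ / (1.32×10⁻⁴ × 1.18) = 10.4 m/s
Converting: 10.4 m/s × 1.944 = 20 knots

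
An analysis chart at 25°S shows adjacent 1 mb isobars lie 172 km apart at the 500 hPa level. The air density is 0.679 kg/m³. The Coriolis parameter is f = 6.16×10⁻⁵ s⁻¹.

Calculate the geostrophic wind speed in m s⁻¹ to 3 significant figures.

Pressure gradient: |∂P/∂n| = 100 Pa / 172000 m = 5.81×10⁻⁴ Pa/m
Geostrophic balance (pressure-gradient force = Coriolis force):
V_g = (1/(fρ)) |∂P/∂n| = 5.81×10⁻⁴ / (6.16×10⁻⁵ × 0.679) = 13.9 m/s

13.9 m s⁻¹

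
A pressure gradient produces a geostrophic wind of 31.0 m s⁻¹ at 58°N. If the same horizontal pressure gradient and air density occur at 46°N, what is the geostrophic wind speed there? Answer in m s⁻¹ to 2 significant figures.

With the same pressure gradient and density, V_g ∝ 1/f ∝ 1/sin φ.
V₂ = V₁ · sin φ₁ / sin φ₂ = 31.0 × sin 58° / sin 46°
V₂ = 31.0 × 0.8480/0.7193 = 37 m s⁻¹

37 m s⁻¹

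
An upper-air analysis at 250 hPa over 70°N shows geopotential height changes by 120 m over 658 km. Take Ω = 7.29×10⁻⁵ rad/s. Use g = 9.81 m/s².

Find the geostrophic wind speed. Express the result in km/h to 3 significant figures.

47.0 km/h

Coriolis parameter at 70°N:
f = 2Ω sin φ = 2 × 7.29×10⁻⁵ × sin 70° = 1.37×10⁻⁴ s⁻¹
Height gradient: |∂Z/∂n| = 120 m / 658000 m = 1.82×10⁻⁴
On a pressure surface, geostrophic balance gives V_g = (g/f)|∂Z/∂n|:
V_g = 9.81 × 1.82×10⁻⁴ / 1.37×10⁻⁴ = 13.1 m/s
Converting: 13.1 m/s × 3.6 = 47.0 km/h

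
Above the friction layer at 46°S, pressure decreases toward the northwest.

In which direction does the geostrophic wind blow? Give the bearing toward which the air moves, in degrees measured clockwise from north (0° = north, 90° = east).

The pressure-gradient force points toward the northwest (bearing 315°).
Geostrophic balance: in the Southern Hemisphere the Coriolis force deflects motion to the left, so the geostrophic wind blows 90° to the left of the pressure-gradient force (low pressure on the right).
Rotating 315° by 90° counterclockwise gives 225° — the wind blows toward the southwest.

225°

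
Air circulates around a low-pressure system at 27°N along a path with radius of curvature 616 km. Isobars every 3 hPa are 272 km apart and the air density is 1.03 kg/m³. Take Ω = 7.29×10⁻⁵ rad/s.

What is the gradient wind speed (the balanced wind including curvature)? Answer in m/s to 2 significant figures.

12 m/s

Coriolis parameter at 27°N:
f = 2Ω sin φ = 2 × 7.29×10⁻⁵ × sin 27° = 6.62×10⁻⁵ s⁻¹
Pressure gradient: |∂P/∂n| = 300 Pa / 272000 m = 1.10×10⁻³ Pa/m
Geostrophic speed: V_g = |∂P/∂n|/(fρ) = 1.10×10⁻³/(6.62×10⁻⁵ × 1.03) = 16.2 m/s
Around a low, centrifugal force acts outward with Coriolis, so pressure-gradient force balances both:
(1/ρ)|∂P/∂n| = fV + V²/R  →  V² + fR·V − fR·V_g = 0
With fR = 6.62×10⁻⁵ × 616×10³ m = 40.8 m/s:
V = [−fR + √((fR)² + 4 fR V_g)]/2 = [−40.8 + √(40.8² + 4×40.8×16.2)]/2 = 12.4 m/s
Subgeostrophic (V < V_g = 16.2 m/s), as expected around a low.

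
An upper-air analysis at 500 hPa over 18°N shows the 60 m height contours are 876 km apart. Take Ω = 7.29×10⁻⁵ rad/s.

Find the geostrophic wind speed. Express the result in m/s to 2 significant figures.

15 m/s

Coriolis parameter at 18°N:
f = 2Ω sin φ = 2 × 7.29×10⁻⁵ × sin 18° = 4.51×10⁻⁵ s⁻¹
Height gradient: |∂Z/∂n| = 60 m / 876000 m = 6.85×10⁻⁵
On a pressure surface, geostrophic balance gives V_g = (g/f)|∂Z/∂n|:
V_g = 9.81 × 6.85×10⁻⁵ / 4.51×10⁻⁵ = 14.9 m/s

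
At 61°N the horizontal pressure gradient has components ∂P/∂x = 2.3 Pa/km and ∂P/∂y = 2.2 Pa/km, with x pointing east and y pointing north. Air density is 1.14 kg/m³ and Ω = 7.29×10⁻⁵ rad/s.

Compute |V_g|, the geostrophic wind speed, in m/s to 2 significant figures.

Coriolis parameter at 61°N:
f = 2Ω sin φ = 2 × 7.29×10⁻⁵ × sin 61° = 1.28×10⁻⁴ s⁻¹
Component geostrophic relations (x east, y north):
u_g = −(1/(fρ)) ∂P/∂y,  v_g = (1/(fρ)) ∂P/∂x
u_g = −(2.2×10⁻³)/(1.28×10⁻⁴ × 1.14) = −15.1 m/s;  v_g = (2.3×10⁻³)/(1.28×10⁻⁴ × 1.14) = 15.8 m/s
|V_g| = √(u_g² + v_g²) = 21.9 m/s

22 m/s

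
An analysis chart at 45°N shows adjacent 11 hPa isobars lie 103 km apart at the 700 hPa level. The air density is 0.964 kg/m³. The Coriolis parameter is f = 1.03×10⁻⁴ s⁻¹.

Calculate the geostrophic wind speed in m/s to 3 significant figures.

Pressure gradient: |∂P/∂n| = 1100 Pa / 103000 m = 1.07×10⁻² Pa/m
Geostrophic balance (pressure-gradient force = Coriolis force):
V_g = (1/(fρ)) |∂P/∂n| = 1.07×10⁻² / (1.03×10⁻⁴ × 0.964) = 108 m/s

108 m/s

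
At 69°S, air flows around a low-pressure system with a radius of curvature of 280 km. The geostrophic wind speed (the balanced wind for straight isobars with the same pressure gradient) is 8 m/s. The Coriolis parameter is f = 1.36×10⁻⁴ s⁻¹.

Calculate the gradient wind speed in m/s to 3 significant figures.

Around a low, centrifugal force acts outward with Coriolis, so pressure-gradient force balances both:
(1/ρ)|∂P/∂n| = fV + V²/R  →  V² + fR·V − fR·V_g = 0
With fR = 1.36×10⁻⁴ × 280×10³ m = 38.1 m/s:
V = [−fR + √((fR)² + 4 fR V_g)]/2 = [−38.1 + √(38.1² + 4×38.1×8)]/2 = 6.79 m/s
Subgeostrophic (V < V_g = 8 m/s), as expected around a low.

6.79 m/s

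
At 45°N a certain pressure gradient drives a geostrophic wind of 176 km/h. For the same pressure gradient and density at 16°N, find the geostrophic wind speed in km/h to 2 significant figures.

With the same pressure gradient and density, V_g ∝ 1/f ∝ 1/sin φ.
V₂ = V₁ · sin φ₁ / sin φ₂ = 176 × sin 45° / sin 16°
V₂ = 176 × 0.7071/0.2756 = 450 km/h

450 km/h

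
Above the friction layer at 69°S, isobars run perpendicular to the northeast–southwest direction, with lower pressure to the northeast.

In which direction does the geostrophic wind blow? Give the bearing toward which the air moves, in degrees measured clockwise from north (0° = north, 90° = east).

The pressure-gradient force points toward the northeast (bearing 045°).
Geostrophic balance: in the Southern Hemisphere the Coriolis force deflects motion to the left, so the geostrophic wind blows 90° to the left of the pressure-gradient force (low pressure on the right).
Rotating 045° by 90° counterclockwise gives 315° — the wind blows toward the northwest.

315°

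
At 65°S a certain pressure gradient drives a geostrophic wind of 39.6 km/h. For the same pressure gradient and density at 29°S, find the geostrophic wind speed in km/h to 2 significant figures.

With the same pressure gradient and density, V_g ∝ 1/f ∝ 1/sin φ.
V₂ = V₁ · sin φ₁ / sin φ₂ = 39.6 × sin 65° / sin 29°
V₂ = 39.6 × 0.9063/0.4848 = 74 km/h

74 km/h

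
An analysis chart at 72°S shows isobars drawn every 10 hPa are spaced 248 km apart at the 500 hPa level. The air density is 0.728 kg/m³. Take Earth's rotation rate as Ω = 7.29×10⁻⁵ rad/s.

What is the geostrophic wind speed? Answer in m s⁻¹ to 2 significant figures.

Coriolis parameter at 72°S:
f = 2Ω sin φ = 2 × 7.29×10⁻⁵ × sin 72° = 1.39×10⁻⁴ s⁻¹
Pressure gradient: |∂P/∂n| = 1000 Pa / 248000 m = 4.03×10⁻³ Pa/m
Geostrophic balance (pressure-gradient force = Coriolis force):
V_g = (1/(fρ)) |∂P/∂n| = 4.03×10⁻³ / (1.39×10⁻⁴ × 0.728) = 39.9 m/s

40 m s⁻¹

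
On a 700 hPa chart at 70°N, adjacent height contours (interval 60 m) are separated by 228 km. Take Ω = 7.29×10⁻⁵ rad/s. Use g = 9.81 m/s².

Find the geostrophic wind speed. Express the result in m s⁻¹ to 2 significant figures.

Coriolis parameter at 70°N:
f = 2Ω sin φ = 2 × 7.29×10⁻⁵ × sin 70° = 1.37×10⁻⁴ s⁻¹
Height gradient: |∂Z/∂n| = 60 m / 228000 m = 2.63×10⁻⁴
On a pressure surface, geostrophic balance gives V_g = (g/f)|∂Z/∂n|:
V_g = 9.81 × 2.63×10⁻⁴ / 1.37×10⁻⁴ = 18.8 m/s

19 m s⁻¹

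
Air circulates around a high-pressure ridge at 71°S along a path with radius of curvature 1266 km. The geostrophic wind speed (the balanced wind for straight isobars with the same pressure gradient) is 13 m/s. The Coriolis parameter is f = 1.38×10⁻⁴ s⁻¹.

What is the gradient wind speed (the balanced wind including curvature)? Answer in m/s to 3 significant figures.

Around a high, pressure-gradient force acts outward with centrifugal, so Coriolis balances both:
fV = (1/ρ)|∂P/∂n| + V²/R  →  V² − fR·V + fR·V_g = 0
With fR = 1.38×10⁻⁴ × 1266×10³ m = 175 m/s:
V = [fR − √((fR)² − 4 fR V_g)]/2 = [175 − √(175² − 4×175×13)]/2 = 14.1 m/s
Supergeostrophic (V > V_g = 13 m/s), as expected around a high.

14.1 m/s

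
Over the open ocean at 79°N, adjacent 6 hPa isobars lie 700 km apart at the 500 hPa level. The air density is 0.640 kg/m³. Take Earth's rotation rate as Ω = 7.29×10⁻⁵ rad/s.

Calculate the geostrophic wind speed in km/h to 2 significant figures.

34 km/h

Coriolis parameter at 79°N:
f = 2Ω sin φ = 2 × 7.29×10⁻⁵ × sin 79° = 1.43×10⁻⁴ s⁻¹
Pressure gradient: |∂P/∂n| = 600 Pa / 700000 m = 8.57×10⁻⁴ Pa/m
Geostrophic balance (pressure-gradient force = Coriolis force):
V_g = (1/(fρ)) |∂P/∂n| = 8.57×10⁻⁴ / (1.43×10⁻⁴ × 0.640) = 9.36 m/s
Converting: 9.36 m/s × 3.6 = 34 km/h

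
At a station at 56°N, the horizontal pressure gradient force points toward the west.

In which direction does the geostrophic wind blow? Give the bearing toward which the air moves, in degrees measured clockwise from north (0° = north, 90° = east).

000°

The pressure-gradient force points toward the west (bearing 270°).
Geostrophic balance: in the Northern Hemisphere the Coriolis force deflects motion to the right, so the geostrophic wind blows 90° to the right of the pressure-gradient force (low pressure on the left).
Rotating 270° by 90° clockwise gives 000° — the wind blows toward the north.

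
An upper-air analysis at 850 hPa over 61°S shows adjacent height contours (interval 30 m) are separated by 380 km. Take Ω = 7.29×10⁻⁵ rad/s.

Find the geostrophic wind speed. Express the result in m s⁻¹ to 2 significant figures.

Coriolis parameter at 61°S:
f = 2Ω sin φ = 2 × 7.29×10⁻⁵ × sin 61° = 1.28×10⁻⁴ s⁻¹
Height gradient: |∂Z/∂n| = 30 m / 380000 m = 7.89×10⁻⁵
On a pressure surface, geostrophic balance gives V_g = (g/f)|∂Z/∂n|:
V_g = 9.81 × 7.89×10⁻⁵ / 1.28×10⁻⁴ = 6.07 m/s

6.1 m s⁻¹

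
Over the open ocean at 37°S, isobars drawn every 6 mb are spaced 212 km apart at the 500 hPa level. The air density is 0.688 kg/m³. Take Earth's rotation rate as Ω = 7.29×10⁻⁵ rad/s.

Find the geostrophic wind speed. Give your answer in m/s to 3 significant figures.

Coriolis parameter at 37°S:
f = 2Ω sin φ = 2 × 7.29×10⁻⁵ × sin 37° = 8.77×10⁻⁵ s⁻¹
Pressure gradient: |∂P/∂n| = 600 Pa / 212000 m = 2.83×10⁻³ Pa/m
Geostrophic balance (pressure-gradient force = Coriolis force):
V_g = (1/(fρ)) |∂P/∂n| = 2.83×10⁻³ / (8.77×10⁻⁵ × 0.688) = 46.9 m/s

46.9 m/s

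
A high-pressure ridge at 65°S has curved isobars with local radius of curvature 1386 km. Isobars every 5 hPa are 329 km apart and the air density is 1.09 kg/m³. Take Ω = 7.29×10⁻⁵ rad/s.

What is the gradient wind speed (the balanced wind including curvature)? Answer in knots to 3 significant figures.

Coriolis parameter at 65°S:
f = 2Ω sin φ = 2 × 7.29×10⁻⁵ × sin 65° = 1.32×10⁻⁴ s⁻¹
Pressure gradient: |∂P/∂n| = 500 Pa / 329000 m = 1.52×10⁻³ Pa/m
Geostrophic speed: V_g = |∂P/∂n|/(fρ) = 1.52×10⁻³/(1.32×10⁻⁴ × 1.09) = 10.6 m/s
Around a high, pressure-gradient force acts outward with centrifugal, so Coriolis balances both:
fV = (1/ρ)|∂P/∂n| + V²/R  →  V² − fR·V + fR·V_g = 0
With fR = 1.32×10⁻⁴ × 1386×10³ m = 183 m/s:
V = [fR − √((fR)² − 4 fR V_g)]/2 = [183 − √(183² − 4×183×10.6)]/2 = 11.2 m/s
Supergeostrophic (V > V_g = 10.6 m/s), as expected around a high.
Converting: 11.2 m/s × 1.944 = 21.9 knots

21.9 knots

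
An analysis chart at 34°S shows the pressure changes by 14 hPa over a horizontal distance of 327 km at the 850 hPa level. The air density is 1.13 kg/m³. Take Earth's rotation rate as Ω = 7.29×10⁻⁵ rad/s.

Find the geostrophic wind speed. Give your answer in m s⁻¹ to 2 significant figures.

46 m s⁻¹

Coriolis parameter at 34°S:
f = 2Ω sin φ = 2 × 7.29×10⁻⁵ × sin 34° = 8.15×10⁻⁵ s⁻¹
Pressure gradient: |∂P/∂n| = 1400 Pa / 327000 m = 4.28×10⁻³ Pa/m
Geostrophic balance (pressure-gradient force = Coriolis force):
V_g = (1/(fρ)) |∂P/∂n| = 4.28×10⁻³ / (8.15×10⁻⁵ × 1.13) = 46.5 m/s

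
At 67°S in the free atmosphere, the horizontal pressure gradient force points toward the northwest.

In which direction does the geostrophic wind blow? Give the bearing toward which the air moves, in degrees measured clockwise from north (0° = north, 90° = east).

The pressure-gradient force points toward the northwest (bearing 315°).
Geostrophic balance: in the Southern Hemisphere the Coriolis force deflects motion to the left, so the geostrophic wind blows 90° to the left of the pressure-gradient force (low pressure on the right).
Rotating 315° by 90° counterclockwise gives 225° — the wind blows toward the southwest.

225°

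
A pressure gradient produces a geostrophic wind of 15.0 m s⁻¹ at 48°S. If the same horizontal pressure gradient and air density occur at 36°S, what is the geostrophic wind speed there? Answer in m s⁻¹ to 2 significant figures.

With the same pressure gradient and density, V_g ∝ 1/f ∝ 1/sin φ.
V₂ = V₁ · sin φ₁ / sin φ₂ = 15.0 × sin 48° / sin 36°
V₂ = 15.0 × 0.7431/0.5878 = 19 m s⁻¹

19 m s⁻¹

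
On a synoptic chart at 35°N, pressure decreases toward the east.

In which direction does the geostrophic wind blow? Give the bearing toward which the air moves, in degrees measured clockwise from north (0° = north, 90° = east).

The pressure-gradient force points toward the east (bearing 090°).
Geostrophic balance: in the Northern Hemisphere the Coriolis force deflects motion to the right, so the geostrophic wind blows 90° to the right of the pressure-gradient force (low pressure on the left).
Rotating 090° by 90° clockwise gives 180° — the wind blows toward the south.

180°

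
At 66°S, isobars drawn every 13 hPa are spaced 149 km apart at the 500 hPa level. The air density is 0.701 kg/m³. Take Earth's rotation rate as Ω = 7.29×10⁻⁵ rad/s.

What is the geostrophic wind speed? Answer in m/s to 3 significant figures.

Coriolis parameter at 66°S:
f = 2Ω sin φ = 2 × 7.29×10⁻⁵ × sin 66° = 1.33×10⁻⁴ s⁻¹
Pressure gradient: |∂P/∂n| = 1300 Pa / 149000 m = 8.72×10⁻³ Pa/m
Geostrophic balance (pressure-gradient force = Coriolis force):
V_g = (1/(fρ)) |∂P/∂n| = 8.72×10⁻³ / (1.33×10⁻⁴ × 0.701) = 93.4 m/s

93.4 m/s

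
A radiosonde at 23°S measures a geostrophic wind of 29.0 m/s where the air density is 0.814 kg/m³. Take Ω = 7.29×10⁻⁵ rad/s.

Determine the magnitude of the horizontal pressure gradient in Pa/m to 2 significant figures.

Coriolis parameter at 23°S:
f = 2Ω sin φ = 2 × 7.29×10⁻⁵ × sin 23° = 5.70×10⁻⁵ s⁻¹
Geostrophic balance rearranged: |∂P/∂n| = f ρ V_g
|∂P/∂n| = 5.70×10⁻⁵ × 0.814 × 29.0 = 1.34×10⁻³ Pa/m

1.3×10⁻³ Pa/m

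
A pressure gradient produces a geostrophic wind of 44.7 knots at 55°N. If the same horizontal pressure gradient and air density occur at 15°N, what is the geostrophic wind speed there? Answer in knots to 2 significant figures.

140 knots

With the same pressure gradient and density, V_g ∝ 1/f ∝ 1/sin φ.
V₂ = V₁ · sin φ₁ / sin φ₂ = 44.7 × sin 55° / sin 15°
V₂ = 44.7 × 0.8192/0.2588 = 140 knots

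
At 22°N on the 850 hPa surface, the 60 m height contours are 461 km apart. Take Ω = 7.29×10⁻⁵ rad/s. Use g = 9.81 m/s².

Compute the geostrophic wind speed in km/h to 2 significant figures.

Coriolis parameter at 22°N:
f = 2Ω sin φ = 2 × 7.29×10⁻⁵ × sin 22° = 5.46×10⁻⁵ s⁻¹
Height gradient: |∂Z/∂n| = 60 m / 461000 m = 1.30×10⁻⁴
On a pressure surface, geostrophic balance gives V_g = (g/f)|∂Z/∂n|:
V_g = 9.81 × 1.30×10⁻⁴ / 5.46×10⁻⁵ = 23.4 m/s
Converting: 23.4 m/s × 3.6 = 84 km/h

84 km/h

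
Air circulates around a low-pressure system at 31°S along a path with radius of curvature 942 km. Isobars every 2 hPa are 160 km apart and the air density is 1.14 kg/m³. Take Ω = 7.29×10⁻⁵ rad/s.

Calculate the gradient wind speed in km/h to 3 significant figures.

44.7 km/h

Coriolis parameter at 31°S:
f = 2Ω sin φ = 2 × 7.29×10⁻⁵ × sin 31° = 7.51×10⁻⁵ s⁻¹
Pressure gradient: |∂P/∂n| = 200 Pa / 160000 m = 1.25×10⁻³ Pa/m
Geostrophic speed: V_g = |∂P/∂n|/(fρ) = 1.25×10⁻³/(7.51×10⁻⁵ × 1.14) = 14.6 m/s
Around a low, centrifugal force acts outward with Coriolis, so pressure-gradient force balances both:
(1/ρ)|∂P/∂n| = fV + V²/R  →  V² + fR·V − fR·V_g = 0
With fR = 7.51×10⁻⁵ × 942×10³ m = 70.7 m/s:
V = [−fR + √((fR)² + 4 fR V_g)]/2 = [−70.7 + √(70.7² + 4×70.7×14.6)]/2 = 12.4 m/s
Subgeostrophic (V < V_g = 14.6 m/s), as expected around a low.
Converting: 12.4 m/s × 3.6 = 44.7 km/h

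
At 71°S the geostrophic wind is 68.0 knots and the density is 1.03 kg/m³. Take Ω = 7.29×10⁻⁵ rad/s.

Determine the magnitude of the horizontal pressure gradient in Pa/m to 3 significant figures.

4.97×10⁻³ Pa/m

Coriolis parameter at 71°S:
f = 2Ω sin φ = 2 × 7.29×10⁻⁵ × sin 71° = 1.38×10⁻⁴ s⁻¹
Wind speed in SI: 68.0 knots = 35.0 m/s
Geostrophic balance rearranged: |∂P/∂n| = f ρ V_g
|∂P/∂n| = 1.38×10⁻⁴ × 1.03 × 35.0 = 4.97×10⁻³ Pa/m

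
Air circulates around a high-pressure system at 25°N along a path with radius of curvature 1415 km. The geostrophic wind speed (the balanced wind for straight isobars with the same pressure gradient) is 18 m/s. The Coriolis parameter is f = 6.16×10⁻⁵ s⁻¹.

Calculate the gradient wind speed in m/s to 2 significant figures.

Around a high, pressure-gradient force acts outward with centrifugal, so Coriolis balances both:
fV = (1/ρ)|∂P/∂n| + V²/R  →  V² − fR·V + fR·V_g = 0
With fR = 6.16×10⁻⁵ × 1415×10³ m = 87.2 m/s:
V = [fR − √((fR)² − 4 fR V_g)]/2 = [87.2 − √(87.2² − 4×87.2×18)]/2 = 25.4 m/s
Supergeostrophic (V > V_g = 18 m/s), as expected around a high.

25 m/s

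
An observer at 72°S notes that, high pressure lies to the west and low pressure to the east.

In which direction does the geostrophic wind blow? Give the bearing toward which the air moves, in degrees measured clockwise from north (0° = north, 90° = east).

000°

The pressure-gradient force points toward the east (bearing 090°).
Geostrophic balance: in the Southern Hemisphere the Coriolis force deflects motion to the left, so the geostrophic wind blows 90° to the left of the pressure-gradient force (low pressure on the right).
Rotating 090° by 90° counterclockwise gives 000° — the wind blows toward the north.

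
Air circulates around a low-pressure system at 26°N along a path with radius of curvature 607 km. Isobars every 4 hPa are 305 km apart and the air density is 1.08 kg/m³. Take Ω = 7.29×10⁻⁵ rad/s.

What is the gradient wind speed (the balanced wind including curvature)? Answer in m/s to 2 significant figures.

Coriolis parameter at 26°N:
f = 2Ω sin φ = 2 × 7.29×10⁻⁵ × sin 26° = 6.39×10⁻⁵ s⁻¹
Pressure gradient: |∂P/∂n| = 400 Pa / 305000 m = 1.31×10⁻³ Pa/m
Geostrophic speed: V_g = |∂P/∂n|/(fρ) = 1.31×10⁻³/(6.39×10⁻⁵ × 1.08) = 19.0 m/s
Around a low, centrifugal force acts outward with Coriolis, so pressure-gradient force balances both:
(1/ρ)|∂P/∂n| = fV + V²/R  →  V² + fR·V − fR·V_g = 0
With fR = 6.39×10⁻⁵ × 607×10³ m = 38.8 m/s:
V = [−fR + √((fR)² + 4 fR V_g)]/2 = [−38.8 + √(38.8² + 4×38.8×19)]/2 = 14 m/s
Subgeostrophic (V < V_g = 19 m/s), as expected around a low.

14 m/s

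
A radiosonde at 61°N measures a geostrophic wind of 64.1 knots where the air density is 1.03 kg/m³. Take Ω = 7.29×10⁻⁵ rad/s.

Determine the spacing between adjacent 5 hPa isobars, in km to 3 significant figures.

Coriolis parameter at 61°N:
f = 2Ω sin φ = 2 × 7.29×10⁻⁵ × sin 61° = 1.28×10⁻⁴ s⁻¹
Wind speed in SI: 64.1 knots = 33.0 m/s
Geostrophic balance rearranged: |∂P/∂n| = f ρ V_g
|∂P/∂n| = 1.28×10⁻⁴ × 1.03 × 33.0 = 4.33×10⁻³ Pa/m
Isobar spacing: Δn = ΔP/|∂P/∂n| = 500 Pa / 4.33×10⁻³ Pa/m = 115441 m ≈ 115 km

115 km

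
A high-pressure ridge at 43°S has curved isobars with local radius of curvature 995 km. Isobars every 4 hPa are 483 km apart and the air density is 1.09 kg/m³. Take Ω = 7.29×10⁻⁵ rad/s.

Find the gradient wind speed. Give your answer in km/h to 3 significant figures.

Coriolis parameter at 43°S:
f = 2Ω sin φ = 2 × 7.29×10⁻⁵ × sin 43° = 9.94×10⁻⁵ s⁻¹
Pressure gradient: |∂P/∂n| = 400 Pa / 483000 m = 8.28×10⁻⁴ Pa/m
Geostrophic speed: V_g = |∂P/∂n|/(fρ) = 8.28×10⁻⁴/(9.94×10⁻⁵ × 1.09) = 7.64 m/s
Around a high, pressure-gradient force acts outward with centrifugal, so Coriolis balances both:
fV = (1/ρ)|∂P/∂n| + V²/R  →  V² − fR·V + fR·V_g = 0
With fR = 9.94×10⁻⁵ × 995×10³ m = 98.9 m/s:
V = [fR − √((fR)² − 4 fR V_g)]/2 = [98.9 − √(98.9² − 4×98.9×7.64)]/2 = 8.34 m/s
Supergeostrophic (V > V_g = 7.64 m/s), as expected around a high.
Converting: 8.34 m/s × 3.6 = 30.0 km/h

30.0 km/h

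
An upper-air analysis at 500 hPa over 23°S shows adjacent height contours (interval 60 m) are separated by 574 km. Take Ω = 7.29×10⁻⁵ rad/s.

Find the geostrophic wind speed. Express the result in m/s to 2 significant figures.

Coriolis parameter at 23°S:
f = 2Ω sin φ = 2 × 7.29×10⁻⁵ × sin 23° = 5.70×10⁻⁵ s⁻¹
Height gradient: |∂Z/∂n| = 60 m / 574000 m = 1.05×10⁻⁴
On a pressure surface, geostrophic balance gives V_g = (g/f)|∂Z/∂n|:
V_g = 9.81 × 1.05×10⁻⁴ / 5.70×10⁻⁵ = 18.0 m/s

18 m/s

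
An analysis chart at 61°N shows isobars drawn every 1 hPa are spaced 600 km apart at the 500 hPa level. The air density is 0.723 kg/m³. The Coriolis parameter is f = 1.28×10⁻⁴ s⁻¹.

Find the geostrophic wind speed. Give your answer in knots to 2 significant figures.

3.5 knots

Pressure gradient: |∂P/∂n| = 100 Pa / 600000 m = 1.67×10⁻⁴ Pa/m
Geostrophic balance (pressure-gradient force = Coriolis force):
V_g = (1/(fρ)) |∂P/∂n| = 1.67×10⁻⁴ / (1.28×10⁻⁴ × 0.723) = 1.80 m/s
Converting: 1.80 m/s × 1.944 = 3.5 knots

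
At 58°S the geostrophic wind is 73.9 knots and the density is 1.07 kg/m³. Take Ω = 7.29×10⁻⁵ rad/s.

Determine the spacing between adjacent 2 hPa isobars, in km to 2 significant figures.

Coriolis parameter at 58°S:
f = 2Ω sin φ = 2 × 7.29×10⁻⁵ × sin 58° = 1.24×10⁻⁴ s⁻¹
Wind speed in SI: 73.9 knots = 38.0 m/s
Geostrophic balance rearranged: |∂P/∂n| = f ρ V_g
|∂P/∂n| = 1.24×10⁻⁴ × 1.07 × 38.0 = 5.03×10⁻³ Pa/m
Isobar spacing: Δn = ΔP/|∂P/∂n| = 200 Pa / 5.03×10⁻³ Pa/m = 39764 m ≈ 40 km

40 km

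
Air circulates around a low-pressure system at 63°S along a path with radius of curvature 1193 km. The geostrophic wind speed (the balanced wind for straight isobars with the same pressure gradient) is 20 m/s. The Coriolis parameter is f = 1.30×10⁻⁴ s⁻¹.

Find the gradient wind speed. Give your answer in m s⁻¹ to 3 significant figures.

17.9 m s⁻¹

Around a low, centrifugal force acts outward with Coriolis, so pressure-gradient force balances both:
(1/ρ)|∂P/∂n| = fV + V²/R  →  V² + fR·V − fR·V_g = 0
With fR = 1.30×10⁻⁴ × 1193×10³ m = 155 m/s:
V = [−fR + √((fR)² + 4 fR V_g)]/2 = [−155 + √(155² + 4×155×20)]/2 = 17.9 m/s
Subgeostrophic (V < V_g = 20 m/s), as expected around a low.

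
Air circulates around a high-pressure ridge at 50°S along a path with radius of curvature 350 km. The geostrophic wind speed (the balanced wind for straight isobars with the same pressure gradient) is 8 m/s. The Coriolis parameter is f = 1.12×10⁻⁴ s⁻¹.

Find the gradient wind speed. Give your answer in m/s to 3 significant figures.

Around a high, pressure-gradient force acts outward with centrifugal, so Coriolis balances both:
fV = (1/ρ)|∂P/∂n| + V²/R  →  V² − fR·V + fR·V_g = 0
With fR = 1.12×10⁻⁴ × 350×10³ m = 39.2 m/s:
V = [fR − √((fR)² − 4 fR V_g)]/2 = [39.2 − √(39.2² − 4×39.2×8)]/2 = 11.2 m/s
Supergeostrophic (V > V_g = 8 m/s), as expected around a high.

11.2 m/s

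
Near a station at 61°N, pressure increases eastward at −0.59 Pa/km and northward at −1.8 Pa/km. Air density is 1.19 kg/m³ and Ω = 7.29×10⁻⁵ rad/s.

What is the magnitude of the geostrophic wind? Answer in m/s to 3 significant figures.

Coriolis parameter at 61°N:
f = 2Ω sin φ = 2 × 7.29×10⁻⁵ × sin 61° = 1.28×10⁻⁴ s⁻¹
Component geostrophic relations (x east, y north):
u_g = −(1/(fρ)) ∂P/∂y,  v_g = (1/(fρ)) ∂P/∂x
u_g = −(−1.8×10⁻³)/(1.28×10⁻⁴ × 1.19) = 11.9 m/s;  v_g = (−0.59×10⁻³)/(1.28×10⁻⁴ × 1.19) = −3.89 m/s
|V_g| = √(u_g² + v_g²) = 12.5 m/s

12.5 m/s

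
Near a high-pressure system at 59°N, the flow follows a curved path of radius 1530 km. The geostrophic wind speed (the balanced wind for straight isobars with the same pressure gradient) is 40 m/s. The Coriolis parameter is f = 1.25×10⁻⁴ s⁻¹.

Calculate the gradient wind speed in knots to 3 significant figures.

Around a high, pressure-gradient force acts outward with centrifugal, so Coriolis balances both:
fV = (1/ρ)|∂P/∂n| + V²/R  →  V² − fR·V + fR·V_g = 0
With fR = 1.25×10⁻⁴ × 1530×10³ m = 191 m/s:
V = [fR − √((fR)² − 4 fR V_g)]/2 = [191 − √(191² − 4×191×40)]/2 = 57 m/s
Supergeostrophic (V > V_g = 40 m/s), as expected around a high.
Converting: 57 m/s × 1.944 = 111 knots

111 knots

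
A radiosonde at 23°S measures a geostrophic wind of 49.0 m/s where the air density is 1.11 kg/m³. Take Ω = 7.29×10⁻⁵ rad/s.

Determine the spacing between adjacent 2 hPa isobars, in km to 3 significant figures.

64.5 km

Coriolis parameter at 23°S:
f = 2Ω sin φ = 2 × 7.29×10⁻⁵ × sin 23° = 5.70×10⁻⁵ s⁻¹
Geostrophic balance rearranged: |∂P/∂n| = f ρ V_g
|∂P/∂n| = 5.70×10⁻⁵ × 1.11 × 49.0 = 3.10×10⁻³ Pa/m
Isobar spacing: Δn = ΔP/|∂P/∂n| = 200 Pa / 3.10×10⁻³ Pa/m = 64547 m ≈ 64.5 km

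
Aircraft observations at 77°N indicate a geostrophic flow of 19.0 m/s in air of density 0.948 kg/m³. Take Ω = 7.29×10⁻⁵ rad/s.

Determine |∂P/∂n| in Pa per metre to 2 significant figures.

Coriolis parameter at 77°N:
f = 2Ω sin φ = 2 × 7.29×10⁻⁵ × sin 77° = 1.42×10⁻⁴ s⁻¹
Geostrophic balance rearranged: |∂P/∂n| = f ρ V_g
|∂P/∂n| = 1.42×10⁻⁴ × 0.948 × 19.0 = 2.56×10⁻³ Pa/m

2.6×10⁻³ Pa/m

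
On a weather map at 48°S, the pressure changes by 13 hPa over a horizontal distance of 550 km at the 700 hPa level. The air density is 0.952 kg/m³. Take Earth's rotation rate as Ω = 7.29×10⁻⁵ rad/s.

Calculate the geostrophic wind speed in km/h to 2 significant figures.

Coriolis parameter at 48°S:
f = 2Ω sin φ = 2 × 7.29×10⁻⁵ × sin 48° = 1.08×10⁻⁴ s⁻¹
Pressure gradient: |∂P/∂n| = 1300 Pa / 550000 m = 2.36×10⁻³ Pa/m
Geostrophic balance (pressure-gradient force = Coriolis force):
V_g = (1/(fρ)) |∂P/∂n| = 2.36×10⁻³ / (1.08×10⁻⁴ × 0.952) = 22.9 m/s
Converting: 22.9 m/s × 3.6 = 82 km/h

82 km/h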